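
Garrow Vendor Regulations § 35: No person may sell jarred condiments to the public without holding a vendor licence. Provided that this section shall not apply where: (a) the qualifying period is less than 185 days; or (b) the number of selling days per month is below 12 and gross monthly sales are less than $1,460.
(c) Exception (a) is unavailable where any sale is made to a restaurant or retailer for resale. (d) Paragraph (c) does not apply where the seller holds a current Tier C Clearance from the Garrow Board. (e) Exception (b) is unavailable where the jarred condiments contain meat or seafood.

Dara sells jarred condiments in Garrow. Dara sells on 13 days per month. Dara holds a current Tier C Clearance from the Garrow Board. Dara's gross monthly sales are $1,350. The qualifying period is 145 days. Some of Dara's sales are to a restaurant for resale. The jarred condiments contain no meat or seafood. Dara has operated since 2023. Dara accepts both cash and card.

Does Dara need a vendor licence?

All of (a)'s requirements are met (the qualifying period is 145 days, less than the 185 days limit). Under paragraphs (c)–(d): (c) operates (some sales are to a restaurant for resale), but is itself disapplied by (d): (d) operates — a current Tier C Clearance is held. So (a) applies.
Exception (b) does not apply: the number of selling days per month is 13, not below 12.

No — exception (a) applies; Dara is not required to hold a vendor licence.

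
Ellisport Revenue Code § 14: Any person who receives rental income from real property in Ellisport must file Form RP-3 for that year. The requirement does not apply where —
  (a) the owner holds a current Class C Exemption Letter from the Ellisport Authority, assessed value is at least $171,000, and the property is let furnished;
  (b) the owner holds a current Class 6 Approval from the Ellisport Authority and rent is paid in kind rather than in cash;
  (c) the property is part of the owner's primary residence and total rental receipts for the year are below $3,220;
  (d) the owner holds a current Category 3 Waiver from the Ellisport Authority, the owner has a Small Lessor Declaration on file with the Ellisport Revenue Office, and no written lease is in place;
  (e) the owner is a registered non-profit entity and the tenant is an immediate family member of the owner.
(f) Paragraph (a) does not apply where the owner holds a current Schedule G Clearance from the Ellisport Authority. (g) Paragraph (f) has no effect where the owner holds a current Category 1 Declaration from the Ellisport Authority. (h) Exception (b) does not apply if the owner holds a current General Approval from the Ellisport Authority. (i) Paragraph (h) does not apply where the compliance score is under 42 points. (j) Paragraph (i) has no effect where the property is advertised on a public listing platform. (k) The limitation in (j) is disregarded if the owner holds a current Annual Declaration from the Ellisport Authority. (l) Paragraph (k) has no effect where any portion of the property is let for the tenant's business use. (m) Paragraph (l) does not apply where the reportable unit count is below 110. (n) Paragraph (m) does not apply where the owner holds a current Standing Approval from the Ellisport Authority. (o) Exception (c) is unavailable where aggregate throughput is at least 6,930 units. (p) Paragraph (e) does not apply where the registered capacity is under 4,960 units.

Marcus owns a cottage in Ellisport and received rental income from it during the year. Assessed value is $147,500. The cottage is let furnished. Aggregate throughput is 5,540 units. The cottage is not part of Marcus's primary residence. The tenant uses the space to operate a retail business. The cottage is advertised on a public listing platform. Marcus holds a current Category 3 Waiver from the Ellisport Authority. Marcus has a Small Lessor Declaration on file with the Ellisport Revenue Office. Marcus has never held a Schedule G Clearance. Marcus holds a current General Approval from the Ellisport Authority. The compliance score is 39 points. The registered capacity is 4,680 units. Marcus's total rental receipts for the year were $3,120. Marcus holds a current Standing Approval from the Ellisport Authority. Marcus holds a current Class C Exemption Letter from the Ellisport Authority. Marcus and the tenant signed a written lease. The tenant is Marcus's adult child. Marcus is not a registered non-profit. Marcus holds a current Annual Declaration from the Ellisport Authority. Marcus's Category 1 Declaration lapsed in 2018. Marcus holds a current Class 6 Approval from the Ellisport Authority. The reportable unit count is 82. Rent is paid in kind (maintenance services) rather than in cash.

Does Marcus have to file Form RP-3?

Yes — Marcus must file Form RP-3.

Exception (a) requires that assessed value is at least $171,000; but assessed value is $147,500, short of $171,000, so (a) is unavailable.
All of (b)'s requirements are met (a current Class 6 Approval is held; rent is paid in kind). But: (h) operates — a current General Approval is held. (i) would limit (h) — the compliance score is 39 points, under the 42 points limit — but (j) sets (i) aside: (j) applies — the property is publicly advertised. (k) applies (a current Annual Declaration is held), but is overridden by (l): (l) operates against (k): the space is let for business use. (m) is triggered (the reportable unit count is 82, below the 110 limit), but is itself disapplied by (n): (n) operates against (m): a current Standing Approval is held. (b) is therefore removed.
Exception (c) fails — the cottage is not part of the primary residence.
Exception (d) requires that no written lease is in place; but a written lease is in place, so (d) is unavailable.
Exception (e) requires that the owner is a registered non-profit entity; but Marcus is not a registered non-profit, so (e) is unavailable.
No exception applies. The general rule governs.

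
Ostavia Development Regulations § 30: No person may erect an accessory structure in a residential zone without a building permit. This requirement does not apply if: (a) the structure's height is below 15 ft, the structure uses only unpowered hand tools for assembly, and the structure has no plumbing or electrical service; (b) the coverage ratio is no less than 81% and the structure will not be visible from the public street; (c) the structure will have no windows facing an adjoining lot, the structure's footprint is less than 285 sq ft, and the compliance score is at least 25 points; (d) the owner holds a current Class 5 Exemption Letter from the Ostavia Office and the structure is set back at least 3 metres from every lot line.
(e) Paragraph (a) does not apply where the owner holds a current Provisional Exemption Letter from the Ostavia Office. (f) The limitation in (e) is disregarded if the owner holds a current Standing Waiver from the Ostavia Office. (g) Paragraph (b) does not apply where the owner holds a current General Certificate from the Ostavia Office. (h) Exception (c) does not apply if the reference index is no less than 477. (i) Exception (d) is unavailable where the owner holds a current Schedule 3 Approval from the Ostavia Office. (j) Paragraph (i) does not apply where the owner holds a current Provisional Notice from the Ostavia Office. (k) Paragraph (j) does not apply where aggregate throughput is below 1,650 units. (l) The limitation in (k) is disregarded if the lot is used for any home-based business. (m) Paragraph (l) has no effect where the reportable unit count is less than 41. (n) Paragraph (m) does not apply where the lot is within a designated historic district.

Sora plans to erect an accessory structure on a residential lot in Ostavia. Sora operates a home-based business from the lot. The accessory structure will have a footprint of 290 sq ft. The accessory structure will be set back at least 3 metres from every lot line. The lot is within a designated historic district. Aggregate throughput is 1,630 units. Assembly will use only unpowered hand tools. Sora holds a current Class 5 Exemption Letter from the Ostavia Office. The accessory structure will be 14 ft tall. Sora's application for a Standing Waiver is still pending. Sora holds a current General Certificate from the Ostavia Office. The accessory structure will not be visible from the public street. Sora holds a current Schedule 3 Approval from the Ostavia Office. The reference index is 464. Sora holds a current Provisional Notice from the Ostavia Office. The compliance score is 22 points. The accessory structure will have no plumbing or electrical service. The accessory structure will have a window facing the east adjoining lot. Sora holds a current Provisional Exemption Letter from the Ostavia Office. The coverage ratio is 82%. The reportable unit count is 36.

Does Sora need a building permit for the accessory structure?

Exception (a): the structure's height is 14 ft, below the 15 ft limit; assembly uses only hand tools; there is no plumbing or electrical service — every condition holds. But: (e) operates against (a): a current Provisional Exemption Letter is held. (f), which would lift (e), does not operate here — no current Standing Waiver is held. So (a) is unavailable.
All of (b)'s requirements are met (the coverage ratio is 82%, meeting the 81% threshold; the structure will not be visible from the street). But applying paragraph (g): (g) operates against (b): a current General Certificate is held. So (b) is unavailable.
Exception (c) requires that the structure will have no windows facing an adjoining lot; but a window faces an adjoining lot, so (c) is unavailable.
Exception (d): a current Class 5 Exemption Letter is held; the setback is at least 3 m on every side — every condition holds. Considering the limiting provisions: (i) would limit (d) — a current Schedule 3 Approval is held — but (j) sets (i) aside: (j) is triggered — a current Provisional Notice is held. (k) would limit (j) — aggregate throughput is 1,630 units, below the 1,650 units limit — but (l) sets (k) aside: (l) operates — a home-based business operates on the lot. (m) is engaged (the reportable unit count is 36, less than the 41 limit), but is set aside by (n): (n) is triggered — the lot is in a historic district. (d) remains available.

No — exception (d) applies; Sora does not need a building permit.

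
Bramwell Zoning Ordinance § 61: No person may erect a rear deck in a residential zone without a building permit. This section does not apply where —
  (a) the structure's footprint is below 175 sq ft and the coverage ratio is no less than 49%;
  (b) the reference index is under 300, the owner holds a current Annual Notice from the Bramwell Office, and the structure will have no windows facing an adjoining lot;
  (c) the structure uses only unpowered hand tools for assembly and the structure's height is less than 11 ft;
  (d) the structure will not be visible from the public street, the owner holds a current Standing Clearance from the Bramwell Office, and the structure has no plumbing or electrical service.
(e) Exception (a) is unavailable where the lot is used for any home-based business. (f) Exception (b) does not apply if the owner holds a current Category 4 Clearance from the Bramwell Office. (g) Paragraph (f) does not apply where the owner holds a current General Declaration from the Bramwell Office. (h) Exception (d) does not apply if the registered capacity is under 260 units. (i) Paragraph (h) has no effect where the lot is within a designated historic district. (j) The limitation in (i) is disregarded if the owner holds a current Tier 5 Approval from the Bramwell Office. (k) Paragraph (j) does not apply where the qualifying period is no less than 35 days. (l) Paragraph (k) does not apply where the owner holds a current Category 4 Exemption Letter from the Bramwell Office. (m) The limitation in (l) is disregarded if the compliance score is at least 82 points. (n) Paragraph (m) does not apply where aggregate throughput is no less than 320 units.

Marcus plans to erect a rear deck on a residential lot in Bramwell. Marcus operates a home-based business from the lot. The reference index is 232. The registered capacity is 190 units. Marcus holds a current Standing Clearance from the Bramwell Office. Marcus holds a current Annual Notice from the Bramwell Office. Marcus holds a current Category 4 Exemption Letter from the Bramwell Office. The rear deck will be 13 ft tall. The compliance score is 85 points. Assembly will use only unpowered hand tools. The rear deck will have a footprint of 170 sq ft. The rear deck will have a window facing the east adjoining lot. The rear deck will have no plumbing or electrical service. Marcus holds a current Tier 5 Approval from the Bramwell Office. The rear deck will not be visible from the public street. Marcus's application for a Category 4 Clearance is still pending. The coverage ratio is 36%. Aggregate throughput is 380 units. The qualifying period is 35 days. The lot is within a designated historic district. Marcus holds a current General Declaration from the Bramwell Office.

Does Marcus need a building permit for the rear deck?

Yes — Marcus must obtain a building permit.

Exception (a) does not apply: the coverage ratio is 36%, short of 49%.
Exception (b) fails — a window faces an adjoining lot.
Exception (c) requires that the structure's height is less than 11 ft; but the structure's height is 13 ft, not less than 11 ft, so (c) is unavailable.
All of (d)'s requirements are met (the structure will not be visible from the street; a current Standing Clearance is held; there is no plumbing or electrical service). But applying paragraphs (h)–(n): (h) is engaged — the registered capacity is 190 units, under the 260 units limit. (i) operates (the lot is in a historic district), but is itself disapplied by (j): (j) is triggered — a current Tier 5 Approval is held. (k) would limit (j) — the qualifying period is 35 days, meeting the 35 days threshold — but (l) sets (k) aside: (l) operates against (k): a current Category 4 Exemption Letter is held. (m) is engaged (the compliance score is 85 points, meeting the 82 points threshold), but is itself disapplied by (n): (n) operates against (m): aggregate throughput is 380 units, meeting the 320 units threshold. Exception (d) does not apply.
None of the exceptions is available; § 61 applies in full.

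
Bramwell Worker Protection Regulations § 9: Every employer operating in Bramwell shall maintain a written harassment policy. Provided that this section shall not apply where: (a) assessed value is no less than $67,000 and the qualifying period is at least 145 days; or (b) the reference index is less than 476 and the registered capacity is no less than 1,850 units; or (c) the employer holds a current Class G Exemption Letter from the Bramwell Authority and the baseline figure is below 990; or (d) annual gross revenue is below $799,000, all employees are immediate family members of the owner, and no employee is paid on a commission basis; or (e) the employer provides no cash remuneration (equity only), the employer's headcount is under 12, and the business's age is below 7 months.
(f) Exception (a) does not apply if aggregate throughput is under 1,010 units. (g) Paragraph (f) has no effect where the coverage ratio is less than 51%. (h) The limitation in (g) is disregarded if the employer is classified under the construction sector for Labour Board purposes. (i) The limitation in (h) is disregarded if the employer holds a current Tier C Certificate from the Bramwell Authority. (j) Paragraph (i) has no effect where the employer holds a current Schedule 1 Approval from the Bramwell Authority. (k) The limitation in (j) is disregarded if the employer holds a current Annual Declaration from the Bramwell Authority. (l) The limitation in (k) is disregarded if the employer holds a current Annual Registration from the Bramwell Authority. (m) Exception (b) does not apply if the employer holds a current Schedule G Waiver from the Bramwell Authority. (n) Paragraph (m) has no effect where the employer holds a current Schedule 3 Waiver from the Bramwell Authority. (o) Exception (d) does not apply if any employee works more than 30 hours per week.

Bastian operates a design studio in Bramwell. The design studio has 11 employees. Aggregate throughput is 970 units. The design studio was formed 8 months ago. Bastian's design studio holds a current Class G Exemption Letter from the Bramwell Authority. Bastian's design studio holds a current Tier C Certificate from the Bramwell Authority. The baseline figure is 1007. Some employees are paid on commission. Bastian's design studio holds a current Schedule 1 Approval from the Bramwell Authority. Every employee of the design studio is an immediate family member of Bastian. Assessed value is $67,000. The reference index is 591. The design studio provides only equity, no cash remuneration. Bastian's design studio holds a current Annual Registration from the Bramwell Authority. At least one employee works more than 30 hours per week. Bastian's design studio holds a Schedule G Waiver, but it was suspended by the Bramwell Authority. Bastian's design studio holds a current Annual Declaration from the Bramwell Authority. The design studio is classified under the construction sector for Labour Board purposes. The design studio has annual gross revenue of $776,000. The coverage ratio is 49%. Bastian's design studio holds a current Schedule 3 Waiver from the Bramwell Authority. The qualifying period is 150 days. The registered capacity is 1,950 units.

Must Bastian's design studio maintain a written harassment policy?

All of (a)'s requirements are met (assessed value is $67,000, meeting the $67,000 threshold; the qualifying period is 150 days, meeting the 145 days threshold). But applying paragraphs (f)–(l): (f) applies — aggregate throughput is 970 units, under the 1,010 units limit. (g) would limit (f) — the coverage ratio is 49%, less than the 51% limit — but (h) sets (g) aside: (h) operates — the design studio is classified under the construction sector. (i) would limit (h) — a current Tier C Certificate is held — but (j) sets (i) aside: (j) applies — a current Schedule 1 Approval is held. (k) would limit (j) — a current Annual Declaration is held — but (l) sets (k) aside: (l) operates against (k): a current Annual Registration is held. So (a) is unavailable.
Exception (b) does not apply: the reference index is 591, not less than 476.
Exception (c) fails — the baseline figure is 1,007, not below 990.
Exception (d) fails — some employees are paid on commission.
Exception (e) requires that the business's age is below 7 months; but the business's age is 8 months, not below 7 months, so (e) is unavailable.
Every exception is unavailable, so the rule governs.

Yes — Bastian's design studio must maintain a written harassment policy.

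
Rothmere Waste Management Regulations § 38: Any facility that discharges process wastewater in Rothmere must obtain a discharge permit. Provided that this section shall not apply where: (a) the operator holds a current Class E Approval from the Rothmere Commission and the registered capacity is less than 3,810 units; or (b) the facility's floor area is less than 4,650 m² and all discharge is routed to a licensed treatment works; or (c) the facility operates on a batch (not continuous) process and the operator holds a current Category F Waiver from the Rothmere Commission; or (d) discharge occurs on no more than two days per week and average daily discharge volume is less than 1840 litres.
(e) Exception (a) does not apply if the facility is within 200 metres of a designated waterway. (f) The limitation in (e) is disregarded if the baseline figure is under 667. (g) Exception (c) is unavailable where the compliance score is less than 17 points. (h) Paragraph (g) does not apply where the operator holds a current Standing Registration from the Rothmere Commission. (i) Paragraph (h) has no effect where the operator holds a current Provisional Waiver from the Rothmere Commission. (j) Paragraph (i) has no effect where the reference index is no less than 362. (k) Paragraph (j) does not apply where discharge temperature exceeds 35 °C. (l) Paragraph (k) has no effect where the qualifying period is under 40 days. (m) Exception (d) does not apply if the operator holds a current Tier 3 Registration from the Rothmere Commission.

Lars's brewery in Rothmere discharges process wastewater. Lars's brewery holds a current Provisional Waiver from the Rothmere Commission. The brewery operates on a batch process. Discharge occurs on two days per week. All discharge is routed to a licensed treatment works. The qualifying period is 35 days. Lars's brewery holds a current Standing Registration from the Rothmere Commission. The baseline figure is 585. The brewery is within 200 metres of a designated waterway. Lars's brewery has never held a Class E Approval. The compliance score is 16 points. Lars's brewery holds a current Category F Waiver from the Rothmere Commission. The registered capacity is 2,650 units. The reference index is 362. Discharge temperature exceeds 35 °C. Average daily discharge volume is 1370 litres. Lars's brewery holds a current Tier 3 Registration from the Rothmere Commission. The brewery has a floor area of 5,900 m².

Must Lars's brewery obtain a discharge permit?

No — exception (c) applies; Lars's brewery is not required to obtain a discharge permit.

Exception (a) fails — the Class E Approval is not current.
Exception (b) does not apply: the facility's floor area is 5,900 m², not less than 4,650 m².
Exception (c)'s conditions are all satisfied: the facility operates on a batch process; a current Category F Waiver is held. Under paragraphs (g)–(l): (g) applies (the compliance score is 16 points, less than the 17 points limit), but is overridden by (h): (h) operates against (g): a current Standing Registration is held. (i) would limit (h) — a current Provisional Waiver is held — but (j) sets (i) aside: (j) operates against (i): the reference index is 362, meeting the 362 threshold. (k) applies (discharge temperature exceeds 35 °C), but is displaced by (l): (l) is triggered — the qualifying period is 35 days, under the 40 days limit. (c) remains available.
All of (d)'s requirements are met (discharge occurs on no more than two days per week; average daily discharge volume is 1370 litres, less than the 1840 litres limit). However, paragraph (m) must be considered: (m) is triggered — a current Tier 3 Registration is held. So (d) is unavailable.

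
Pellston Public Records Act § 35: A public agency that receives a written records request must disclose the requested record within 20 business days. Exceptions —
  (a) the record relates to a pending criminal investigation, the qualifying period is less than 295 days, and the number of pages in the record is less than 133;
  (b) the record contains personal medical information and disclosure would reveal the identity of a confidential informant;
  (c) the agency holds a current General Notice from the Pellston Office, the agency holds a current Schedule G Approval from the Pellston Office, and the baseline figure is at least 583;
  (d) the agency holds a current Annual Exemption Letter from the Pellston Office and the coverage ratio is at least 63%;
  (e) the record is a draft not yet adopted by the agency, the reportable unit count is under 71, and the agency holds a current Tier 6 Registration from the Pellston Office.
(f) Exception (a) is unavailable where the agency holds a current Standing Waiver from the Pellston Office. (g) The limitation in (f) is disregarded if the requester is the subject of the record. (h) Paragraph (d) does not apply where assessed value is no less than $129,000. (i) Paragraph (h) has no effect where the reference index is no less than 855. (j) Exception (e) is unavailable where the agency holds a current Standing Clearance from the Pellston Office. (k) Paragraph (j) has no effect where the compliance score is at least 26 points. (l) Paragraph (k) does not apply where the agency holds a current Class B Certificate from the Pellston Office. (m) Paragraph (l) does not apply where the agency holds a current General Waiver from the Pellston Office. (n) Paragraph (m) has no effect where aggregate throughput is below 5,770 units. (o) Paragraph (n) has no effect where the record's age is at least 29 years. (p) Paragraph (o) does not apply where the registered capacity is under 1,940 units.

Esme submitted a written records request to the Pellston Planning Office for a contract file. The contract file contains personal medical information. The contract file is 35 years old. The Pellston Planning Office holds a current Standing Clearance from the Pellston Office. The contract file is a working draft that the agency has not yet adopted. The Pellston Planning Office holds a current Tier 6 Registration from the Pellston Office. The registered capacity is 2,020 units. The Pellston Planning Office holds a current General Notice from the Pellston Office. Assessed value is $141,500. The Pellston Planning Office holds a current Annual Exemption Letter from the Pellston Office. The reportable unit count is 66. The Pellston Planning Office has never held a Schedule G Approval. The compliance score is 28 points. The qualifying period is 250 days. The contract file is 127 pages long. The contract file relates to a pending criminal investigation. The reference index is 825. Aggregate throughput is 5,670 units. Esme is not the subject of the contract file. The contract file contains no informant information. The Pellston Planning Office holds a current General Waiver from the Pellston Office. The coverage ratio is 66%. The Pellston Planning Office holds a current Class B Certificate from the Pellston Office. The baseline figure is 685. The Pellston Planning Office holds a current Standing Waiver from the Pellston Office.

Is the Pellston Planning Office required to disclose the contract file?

No — exception (e) applies; the Pellston Planning Office is not required to disclose the contract file.

Exception (a)'s conditions are all satisfied: the contract file relates to a pending investigation; the qualifying period is 250 days, less than the 295 days limit; the number of pages in the record is 127, less than the 133 limit. Turning to paragraphs (f)–(g): (f) applies — a current Standing Waiver is held. (g), which would lift (f), does not operate here — Esme is not the subject of the contract file. (a) is therefore removed.
Exception (b) does not apply: the contract file contains no informant information.
Exception (c) fails — the Schedule G Approval is not current.
All of (d)'s requirements are met (a current Annual Exemption Letter is held; the coverage ratio is 66%, meeting the 63% threshold). Turning to paragraphs (h)–(i): (h) operates against (d): assessed value is $141,500, meeting the $129,000 threshold. (i), which would lift (h), does not operate here — the reference index is 825, short of 855. (d) is therefore removed.
All of (e)'s requirements are met (the contract file is an unadopted draft; the reportable unit count is 66, under the 71 limit; a current Tier 6 Registration is held). Under paragraphs (j)–(p): (j) would limit (e) — a current Standing Clearance is held — but (k) sets (j) aside: (k) operates against (j): the compliance score is 28 points, meeting the 26 points threshold. (l) would limit (k) — a current Class B Certificate is held — but (m) sets (l) aside: (m) operates against (l): a current General Waiver is held. (n) would limit (m) — aggregate throughput is 5,670 units, below the 5,770 units limit — but (o) sets (n) aside: (o) operates against (n): the record's age is 35 years, meeting the 29 years threshold. (p), which would lift (o), is inapplicable — the registered capacity is 2,020 units, not under 1,940 units. So (e) applies.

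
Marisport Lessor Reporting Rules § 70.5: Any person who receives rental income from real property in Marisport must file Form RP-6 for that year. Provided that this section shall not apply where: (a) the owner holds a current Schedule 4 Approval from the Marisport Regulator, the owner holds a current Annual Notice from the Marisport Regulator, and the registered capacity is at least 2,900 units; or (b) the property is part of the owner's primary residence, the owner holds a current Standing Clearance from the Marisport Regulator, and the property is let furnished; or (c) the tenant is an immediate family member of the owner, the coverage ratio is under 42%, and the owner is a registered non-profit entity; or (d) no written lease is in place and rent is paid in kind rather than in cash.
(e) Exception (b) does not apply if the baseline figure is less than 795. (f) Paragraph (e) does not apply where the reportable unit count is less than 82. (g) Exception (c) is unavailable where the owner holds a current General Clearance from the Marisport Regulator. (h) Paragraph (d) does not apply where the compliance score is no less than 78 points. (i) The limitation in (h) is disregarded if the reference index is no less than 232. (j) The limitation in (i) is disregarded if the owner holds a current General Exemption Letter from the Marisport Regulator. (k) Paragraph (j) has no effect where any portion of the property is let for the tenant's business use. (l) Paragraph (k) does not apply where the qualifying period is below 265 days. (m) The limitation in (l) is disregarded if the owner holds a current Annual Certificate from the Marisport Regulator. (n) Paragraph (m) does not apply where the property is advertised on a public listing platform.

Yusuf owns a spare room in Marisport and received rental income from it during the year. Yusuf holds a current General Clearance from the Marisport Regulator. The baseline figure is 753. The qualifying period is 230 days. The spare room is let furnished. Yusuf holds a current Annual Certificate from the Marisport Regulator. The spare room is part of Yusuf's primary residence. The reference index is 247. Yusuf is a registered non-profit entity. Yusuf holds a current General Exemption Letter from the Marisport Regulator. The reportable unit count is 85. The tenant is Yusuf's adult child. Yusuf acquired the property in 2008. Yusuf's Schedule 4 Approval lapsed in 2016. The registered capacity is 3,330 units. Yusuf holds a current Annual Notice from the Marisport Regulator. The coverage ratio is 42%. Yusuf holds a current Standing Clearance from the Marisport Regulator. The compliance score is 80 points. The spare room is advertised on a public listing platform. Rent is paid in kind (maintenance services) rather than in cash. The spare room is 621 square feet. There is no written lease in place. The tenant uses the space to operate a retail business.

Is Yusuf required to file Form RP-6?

Yes — Yusuf must file Form RP-6.

Exception (a) fails — the Schedule 4 Approval is not current.
All of (b)'s requirements are met (the spare room is part of the primary residence; a current Standing Clearance is held; the property is let furnished). Turning to paragraphs (e)–(f): (e) operates against (b): the baseline figure is 753, less than the 795 limit. (f) does not operate here (the reportable unit count is 85, not less than 82), so (e) stands. (b) is therefore removed.
Exception (c) does not apply: the coverage ratio is 42%, not under 42%.
All of (d)'s requirements are met (there is no written lease; rent is paid in kind). Turning to paragraphs (h)–(n): (h) applies — the compliance score is 80 points, meeting the 78 points threshold. (i) would limit (h) — the reference index is 247, meeting the 232 threshold — but (j) sets (i) aside: (j) operates against (i): a current General Exemption Letter is held. (k) operates (the space is let for business use), but is set aside by (l): (l) operates against (k): the qualifying period is 230 days, below the 265 days limit. (m) would limit (l) — a current Annual Certificate is held — but (n) sets (m) aside: (n) operates against (m): the property is publicly advertised. (d) is therefore removed.
No exception displaces § 70.5.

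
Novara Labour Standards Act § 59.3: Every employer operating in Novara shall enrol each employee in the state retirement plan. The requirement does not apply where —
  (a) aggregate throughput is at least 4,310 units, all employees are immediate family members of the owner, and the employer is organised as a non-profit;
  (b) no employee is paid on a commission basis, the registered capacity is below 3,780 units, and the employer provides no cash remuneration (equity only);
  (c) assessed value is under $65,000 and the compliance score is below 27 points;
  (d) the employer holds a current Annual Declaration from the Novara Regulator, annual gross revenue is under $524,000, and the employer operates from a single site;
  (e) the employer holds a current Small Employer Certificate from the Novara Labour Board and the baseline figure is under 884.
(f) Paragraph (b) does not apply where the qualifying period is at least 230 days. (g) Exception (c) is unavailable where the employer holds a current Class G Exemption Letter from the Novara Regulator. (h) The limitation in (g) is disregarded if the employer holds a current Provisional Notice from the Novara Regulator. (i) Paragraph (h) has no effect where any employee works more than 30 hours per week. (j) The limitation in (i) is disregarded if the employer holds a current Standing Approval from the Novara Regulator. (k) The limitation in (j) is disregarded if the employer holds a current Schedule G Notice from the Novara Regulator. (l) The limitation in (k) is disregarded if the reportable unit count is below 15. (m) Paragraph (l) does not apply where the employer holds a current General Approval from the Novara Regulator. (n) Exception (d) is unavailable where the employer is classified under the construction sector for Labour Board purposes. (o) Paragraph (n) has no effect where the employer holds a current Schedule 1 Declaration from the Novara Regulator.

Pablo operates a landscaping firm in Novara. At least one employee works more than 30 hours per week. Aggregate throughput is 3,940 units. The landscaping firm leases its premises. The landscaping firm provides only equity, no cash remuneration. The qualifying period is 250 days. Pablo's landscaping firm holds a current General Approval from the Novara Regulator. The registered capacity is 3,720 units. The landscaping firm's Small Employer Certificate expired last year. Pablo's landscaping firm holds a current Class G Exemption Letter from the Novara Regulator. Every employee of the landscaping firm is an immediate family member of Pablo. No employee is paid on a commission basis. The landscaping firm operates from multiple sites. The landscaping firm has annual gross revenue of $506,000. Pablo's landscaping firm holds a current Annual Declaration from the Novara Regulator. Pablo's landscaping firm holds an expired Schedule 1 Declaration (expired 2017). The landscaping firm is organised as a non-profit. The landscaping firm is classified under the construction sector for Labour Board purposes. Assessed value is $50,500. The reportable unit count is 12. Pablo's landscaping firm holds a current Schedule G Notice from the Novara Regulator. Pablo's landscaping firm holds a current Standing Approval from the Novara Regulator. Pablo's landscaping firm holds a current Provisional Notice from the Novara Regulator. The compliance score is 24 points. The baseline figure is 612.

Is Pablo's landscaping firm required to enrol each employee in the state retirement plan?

Yes — Pablo's landscaping firm must enrol each employee in the state retirement plan.

Exception (a) fails — aggregate throughput is 3,940 units, short of 4,310 units.
Exception (b)'s conditions are all satisfied: no employee is paid on commission; the registered capacity is 3,720 units, below the 3,780 units limit; remuneration is equity-only. However, paragraph (f) must be considered: (f) operates against (b): the qualifying period is 250 days, meeting the 230 days threshold. Exception (b) does not apply.
Exception (c) is satisfied on its face — assessed value is $50,500, under the $65,000 limit; the compliance score is 24 points, below the 27 points limit. But applying paragraphs (g)–(m): (g) is engaged — a current Class G Exemption Letter is held. (h) would limit (g) — a current Provisional Notice is held — but (i) sets (h) aside: (i) is triggered — at least one employee exceeds 30 hours/week. (j) operates (a current Standing Approval is held), but is itself disapplied by (k): (k) operates against (j): a current Schedule G Notice is held. (l) would limit (k) — the reportable unit count is 12, below the 15 limit — but (m) sets (l) aside: (m) operates against (l): a current General Approval is held. So (c) is unavailable.
Exception (d) requires that the employer operates from a single site; but the employer operates from multiple sites, so (d) is unavailable.
Exception (e) fails — the Small Employer Certificate has expired.
Every exception is unavailable, so the rule governs.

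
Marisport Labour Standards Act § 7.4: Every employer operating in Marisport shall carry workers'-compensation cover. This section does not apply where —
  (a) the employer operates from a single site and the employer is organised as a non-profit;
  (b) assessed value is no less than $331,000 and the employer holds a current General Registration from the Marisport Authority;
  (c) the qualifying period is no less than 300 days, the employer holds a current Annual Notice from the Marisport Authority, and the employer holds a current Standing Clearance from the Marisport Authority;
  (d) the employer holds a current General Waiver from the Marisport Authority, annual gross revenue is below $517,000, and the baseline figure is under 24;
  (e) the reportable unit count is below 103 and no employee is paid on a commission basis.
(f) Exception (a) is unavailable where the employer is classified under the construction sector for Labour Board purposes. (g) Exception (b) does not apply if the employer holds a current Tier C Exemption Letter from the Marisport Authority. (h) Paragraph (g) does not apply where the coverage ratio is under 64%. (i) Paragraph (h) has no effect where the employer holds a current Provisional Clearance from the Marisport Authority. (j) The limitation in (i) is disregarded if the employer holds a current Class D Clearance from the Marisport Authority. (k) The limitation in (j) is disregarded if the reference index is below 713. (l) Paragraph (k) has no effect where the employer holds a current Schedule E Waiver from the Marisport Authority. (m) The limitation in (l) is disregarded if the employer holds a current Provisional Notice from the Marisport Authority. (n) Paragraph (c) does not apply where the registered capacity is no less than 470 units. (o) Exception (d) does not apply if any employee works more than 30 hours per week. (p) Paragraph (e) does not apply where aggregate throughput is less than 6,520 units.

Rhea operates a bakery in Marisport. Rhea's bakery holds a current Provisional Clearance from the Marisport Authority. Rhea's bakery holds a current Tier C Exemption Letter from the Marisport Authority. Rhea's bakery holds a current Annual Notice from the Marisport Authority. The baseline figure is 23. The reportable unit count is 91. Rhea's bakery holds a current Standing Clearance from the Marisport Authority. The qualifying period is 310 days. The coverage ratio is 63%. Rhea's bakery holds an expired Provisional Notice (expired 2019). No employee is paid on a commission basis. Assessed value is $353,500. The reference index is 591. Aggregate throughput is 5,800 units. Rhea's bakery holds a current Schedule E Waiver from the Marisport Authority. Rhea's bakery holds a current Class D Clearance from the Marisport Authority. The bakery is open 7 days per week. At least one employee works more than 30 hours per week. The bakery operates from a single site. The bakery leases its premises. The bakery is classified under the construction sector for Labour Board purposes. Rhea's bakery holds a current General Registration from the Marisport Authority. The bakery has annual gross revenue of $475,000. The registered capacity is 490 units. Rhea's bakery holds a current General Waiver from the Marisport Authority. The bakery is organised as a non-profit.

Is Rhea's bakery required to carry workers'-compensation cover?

All of (a)'s requirements are met (the employer operates from a single site; the employer is a non-profit). However, paragraph (f) must be considered: (f) operates — the bakery is classified under the construction sector. So (a) is unavailable.
Exception (b) is satisfied on its face — assessed value is $353,500, meeting the $331,000 threshold; a current General Registration is held. As to paragraphs (g)–(m): (g) operates (a current Tier C Exemption Letter is held), but is itself disapplied by (h): (h) operates against (g): the coverage ratio is 63%, under the 64% limit. (i) would limit (h) — a current Provisional Clearance is held — but (j) sets (i) aside: (j) operates — a current Class D Clearance is held. (k) is engaged (the reference index is 591, below the 713 limit), but yields to (l): (l) operates against (k): a current Schedule E Waiver is held. (m), which would lift (l), is inapplicable — there is no Provisional Notice in force. (b) remains available.
Exception (c): the qualifying period is 310 days, meeting the 300 days threshold; a current Annual Notice is held; a current Standing Clearance is held — every condition holds. However, paragraph (n) must be considered: (n) is engaged — the registered capacity is 490 units, meeting the 470 units threshold. So (c) is unavailable.
Exception (d)'s conditions are all satisfied: a current General Waiver is held; annual gross revenue is $475,000, below the $517,000 limit; the baseline figure is 23, under the 24 limit. But applying paragraph (o): (o) applies — at least one employee exceeds 30 hours/week. Exception (d) does not apply.
Exception (e) is satisfied on its face — the reportable unit count is 91, below the 103 limit; no employee is paid on commission. However, paragraph (p) must be considered: (p) operates against (e): aggregate throughput is 5,800 units, less than the 6,520 units limit. (e) is therefore removed.

No — exception (b) applies; Rhea's bakery is not required to carry workers'-compensation cover.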